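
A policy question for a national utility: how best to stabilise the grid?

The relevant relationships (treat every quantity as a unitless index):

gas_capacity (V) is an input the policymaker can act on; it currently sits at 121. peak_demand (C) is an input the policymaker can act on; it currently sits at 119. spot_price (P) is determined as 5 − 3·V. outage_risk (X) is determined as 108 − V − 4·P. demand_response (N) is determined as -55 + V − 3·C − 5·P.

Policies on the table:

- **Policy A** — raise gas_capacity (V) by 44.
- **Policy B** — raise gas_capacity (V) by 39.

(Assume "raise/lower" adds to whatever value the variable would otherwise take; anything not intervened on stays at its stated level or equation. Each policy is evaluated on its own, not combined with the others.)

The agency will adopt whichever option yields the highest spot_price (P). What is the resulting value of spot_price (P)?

-475

Policy A (V + 44):
  V = 121 + 44 = 165
  P = 5 − 3·165 = -490
Policy B (V + 39):
  V = 121 + 39 = 160
  P = 5 − 3·160 = -475
Comparing — Policy A: P=-490, Policy B: P=-475. Highest is -475 (Policy B).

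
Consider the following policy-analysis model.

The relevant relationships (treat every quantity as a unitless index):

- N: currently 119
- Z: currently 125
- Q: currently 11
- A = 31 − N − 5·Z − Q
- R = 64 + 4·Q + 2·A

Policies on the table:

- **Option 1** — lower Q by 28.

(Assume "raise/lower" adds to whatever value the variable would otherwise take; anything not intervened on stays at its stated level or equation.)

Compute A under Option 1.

-696

Option 1 (Q − 28):
  N = 119
  Z = 125
  Q = 11 − 28 = -17
  A = 31 − 119 − 5·125 − (-17) = -696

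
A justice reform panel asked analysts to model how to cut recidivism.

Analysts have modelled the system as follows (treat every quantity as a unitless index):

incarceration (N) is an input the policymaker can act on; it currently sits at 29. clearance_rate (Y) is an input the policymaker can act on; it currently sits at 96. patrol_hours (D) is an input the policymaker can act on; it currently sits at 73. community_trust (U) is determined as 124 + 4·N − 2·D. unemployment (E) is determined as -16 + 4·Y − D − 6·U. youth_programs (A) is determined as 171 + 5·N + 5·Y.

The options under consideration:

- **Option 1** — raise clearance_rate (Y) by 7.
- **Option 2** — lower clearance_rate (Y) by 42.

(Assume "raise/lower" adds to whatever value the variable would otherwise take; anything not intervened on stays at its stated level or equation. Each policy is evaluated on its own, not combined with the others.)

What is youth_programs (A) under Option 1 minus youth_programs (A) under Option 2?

Option 1 (Y + 7):
  N = 29
  Y = 96 + 7 = 103
  A = 171 + 5·29 + 5·103 = 831
Option 2 (Y − 42):
  N = 29
  Y = 96 − 42 = 54
  A = 171 + 5·29 + 5·54 = 586
A: 831 − 586 = 245

245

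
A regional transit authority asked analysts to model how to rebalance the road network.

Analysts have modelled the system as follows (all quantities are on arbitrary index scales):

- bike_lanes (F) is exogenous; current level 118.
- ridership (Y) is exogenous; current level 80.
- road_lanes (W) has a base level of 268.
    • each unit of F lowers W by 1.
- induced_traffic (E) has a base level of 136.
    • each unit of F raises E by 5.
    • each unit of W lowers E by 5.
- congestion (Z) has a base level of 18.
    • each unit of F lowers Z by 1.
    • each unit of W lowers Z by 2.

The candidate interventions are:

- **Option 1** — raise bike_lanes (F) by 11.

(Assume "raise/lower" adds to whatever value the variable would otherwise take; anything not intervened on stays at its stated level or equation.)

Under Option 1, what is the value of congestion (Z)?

Option 1 (F + 11):
  F = 118 + 11 = 129
  W = 268 − 129 = 139
  Z = 18 − 129 − 2·139 = -389

-389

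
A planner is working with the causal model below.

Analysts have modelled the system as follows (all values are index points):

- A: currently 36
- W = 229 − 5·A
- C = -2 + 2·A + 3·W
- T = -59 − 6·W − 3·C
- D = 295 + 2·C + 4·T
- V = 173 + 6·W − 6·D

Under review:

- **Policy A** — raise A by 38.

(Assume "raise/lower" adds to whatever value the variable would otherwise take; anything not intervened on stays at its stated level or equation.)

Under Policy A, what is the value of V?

-37951

Policy A (A + 38):
  A = 36 + 38 = 74
  W = 229 − 5·74 = -141
  C = -2 + 2·74 + 3·(-141) = -277
  T = -59 − 6·(-141) − 3·(-277) = 1618
  D = 295 + 2·(-277) + 4·1618 = 6213
  V = 173 + 6·(-141) − 6·6213 = -37951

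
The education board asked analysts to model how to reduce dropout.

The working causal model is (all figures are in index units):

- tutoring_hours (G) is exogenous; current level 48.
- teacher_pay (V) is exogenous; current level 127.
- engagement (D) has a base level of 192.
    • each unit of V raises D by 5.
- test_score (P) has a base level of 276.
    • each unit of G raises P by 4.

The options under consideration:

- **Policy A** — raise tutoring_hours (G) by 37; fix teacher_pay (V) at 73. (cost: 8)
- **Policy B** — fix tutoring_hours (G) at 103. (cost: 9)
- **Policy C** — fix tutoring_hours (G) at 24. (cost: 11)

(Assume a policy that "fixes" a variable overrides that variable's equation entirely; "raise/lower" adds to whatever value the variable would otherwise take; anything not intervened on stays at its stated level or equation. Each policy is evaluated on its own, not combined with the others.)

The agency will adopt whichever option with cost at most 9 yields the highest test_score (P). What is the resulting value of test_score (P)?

Policy A (G + 37, V := 73):
  G = 48 + 37 = 85
  P = 276 + 4·85 = 616
Policy B (G := 103):
  G = 103
  P = 276 + 4·103 = 688
Comparing — Policy A: P=616, Policy B: P=688. Highest is 688 (Policy B).

688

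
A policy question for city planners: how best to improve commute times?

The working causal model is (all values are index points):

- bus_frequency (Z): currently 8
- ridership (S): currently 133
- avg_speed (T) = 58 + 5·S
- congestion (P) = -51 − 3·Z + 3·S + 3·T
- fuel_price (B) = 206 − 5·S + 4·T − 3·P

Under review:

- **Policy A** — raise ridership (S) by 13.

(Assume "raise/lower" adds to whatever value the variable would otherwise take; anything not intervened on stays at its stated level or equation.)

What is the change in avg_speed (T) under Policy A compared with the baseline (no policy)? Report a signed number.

65

Baseline:
  S = 133
  T = 58 + 5·133 = 723
Policy A (S + 13):
  S = 133 + 13 = 146
  T = 58 + 5·146 = 788
Change in T: 788 − 723 = 65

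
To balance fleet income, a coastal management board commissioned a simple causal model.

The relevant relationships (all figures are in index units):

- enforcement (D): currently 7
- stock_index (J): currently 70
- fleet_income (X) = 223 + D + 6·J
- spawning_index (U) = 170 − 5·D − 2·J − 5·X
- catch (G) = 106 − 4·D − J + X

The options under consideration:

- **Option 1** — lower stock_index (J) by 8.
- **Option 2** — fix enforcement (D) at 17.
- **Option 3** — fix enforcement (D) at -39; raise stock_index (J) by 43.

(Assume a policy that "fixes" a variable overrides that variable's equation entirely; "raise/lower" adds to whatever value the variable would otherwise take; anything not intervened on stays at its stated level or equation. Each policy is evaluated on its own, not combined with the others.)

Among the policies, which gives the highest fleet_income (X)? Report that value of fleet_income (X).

Option 1 (J − 8):
  D = 7
  J = 70 − 8 = 62
  X = 223 + 7 + 6·62 = 602
Option 2 (D := 17):
  D = 17
  J = 70
  X = 223 + 17 + 6·70 = 660
Option 3 (D := -39, J + 43):
  D = -39
  J = 70 + 43 = 113
  X = 223 + (-39) + 6·113 = 862
Comparing — Option 1: X=602, Option 2: X=660, Option 3: X=862. Highest is 862 (Option 3).

862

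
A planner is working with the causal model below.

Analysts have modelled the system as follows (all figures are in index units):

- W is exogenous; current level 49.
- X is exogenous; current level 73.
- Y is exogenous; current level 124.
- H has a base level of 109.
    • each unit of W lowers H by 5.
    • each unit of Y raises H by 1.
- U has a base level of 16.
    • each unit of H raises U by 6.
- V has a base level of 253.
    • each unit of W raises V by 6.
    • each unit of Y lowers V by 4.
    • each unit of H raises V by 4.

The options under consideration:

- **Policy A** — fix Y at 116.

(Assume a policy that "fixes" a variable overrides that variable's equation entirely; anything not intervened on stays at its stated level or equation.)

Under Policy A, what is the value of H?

-20

Policy A (Y := 116):
  W = 49
  Y = 116
  H = 109 − 5·49 + 116 = -20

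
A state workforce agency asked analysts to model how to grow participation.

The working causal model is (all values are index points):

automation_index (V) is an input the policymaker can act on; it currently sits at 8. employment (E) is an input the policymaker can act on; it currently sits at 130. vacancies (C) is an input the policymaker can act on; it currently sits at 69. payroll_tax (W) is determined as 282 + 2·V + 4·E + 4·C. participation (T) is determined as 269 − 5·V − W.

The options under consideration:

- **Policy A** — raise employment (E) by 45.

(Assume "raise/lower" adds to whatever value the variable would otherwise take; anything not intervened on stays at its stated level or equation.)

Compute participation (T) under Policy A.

-1045

Policy A (E + 45):
  V = 8
  E = 130 + 45 = 175
  C = 69
  W = 282 + 2·8 + 4·175 + 4·69 = 1274
  T = 269 − 5·8 − 1274 = -1045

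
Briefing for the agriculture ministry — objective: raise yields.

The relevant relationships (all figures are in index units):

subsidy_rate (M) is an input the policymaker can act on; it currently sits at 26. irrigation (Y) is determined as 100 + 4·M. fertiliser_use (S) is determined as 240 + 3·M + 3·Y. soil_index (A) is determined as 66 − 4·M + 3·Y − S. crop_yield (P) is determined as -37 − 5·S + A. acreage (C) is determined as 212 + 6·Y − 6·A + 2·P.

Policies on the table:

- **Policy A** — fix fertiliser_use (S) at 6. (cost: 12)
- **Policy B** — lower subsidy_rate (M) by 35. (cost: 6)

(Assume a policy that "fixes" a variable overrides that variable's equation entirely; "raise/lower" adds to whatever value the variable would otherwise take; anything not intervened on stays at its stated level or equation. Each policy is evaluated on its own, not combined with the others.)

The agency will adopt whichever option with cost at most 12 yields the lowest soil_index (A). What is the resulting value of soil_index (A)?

Policy A (S := 6):
  M = 26
  Y = 100 + 4·26 = 204
  S = 6
  A = 66 − 4·26 + 3·204 − 6 = 568
Policy B (M − 35):
  M = 26 − 35 = -9
  Y = 100 + 4·(-9) = 64
  S = 240 + 3·(-9) + 3·64 = 405
  A = 66 − 4·(-9) + 3·64 − 405 = -111
Comparing — Policy A: A=568, Policy B: A=-111. Lowest is -111 (Policy B).

-111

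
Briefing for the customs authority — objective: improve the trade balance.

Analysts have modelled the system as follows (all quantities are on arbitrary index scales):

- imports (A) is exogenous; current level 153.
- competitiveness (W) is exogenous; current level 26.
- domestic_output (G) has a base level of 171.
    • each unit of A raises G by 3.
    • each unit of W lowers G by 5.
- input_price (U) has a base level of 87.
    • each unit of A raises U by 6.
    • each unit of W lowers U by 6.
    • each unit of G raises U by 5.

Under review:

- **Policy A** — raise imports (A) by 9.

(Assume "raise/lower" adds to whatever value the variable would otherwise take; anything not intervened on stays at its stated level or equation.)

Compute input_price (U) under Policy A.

3538

Policy A (A + 9):
  A = 153 + 9 = 162
  W = 26
  G = 171 + 3·162 − 5·26 = 527
  U = 87 + 6·162 − 6·26 + 5·527 = 3538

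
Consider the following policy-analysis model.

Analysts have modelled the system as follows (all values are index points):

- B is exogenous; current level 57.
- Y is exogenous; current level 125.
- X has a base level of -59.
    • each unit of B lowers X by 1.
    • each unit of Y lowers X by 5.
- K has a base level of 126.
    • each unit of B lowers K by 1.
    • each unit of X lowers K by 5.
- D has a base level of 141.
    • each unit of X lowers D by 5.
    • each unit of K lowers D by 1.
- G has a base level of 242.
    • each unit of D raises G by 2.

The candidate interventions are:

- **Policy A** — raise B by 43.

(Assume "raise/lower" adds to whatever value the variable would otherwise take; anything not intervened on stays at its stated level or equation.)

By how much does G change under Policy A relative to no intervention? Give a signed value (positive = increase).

Baseline:
  B = 57
  Y = 125
  X = -59 − 57 − 5·125 = -741
  K = 126 − 57 − 5·(-741) = 3774
  D = 141 − 5·(-741) − 3774 = 72
  G = 242 + 2·72 = 386
Policy A (B + 43):
  B = 57 + 43 = 100
  Y = 125
  X = -59 − 100 − 5·125 = -784
  K = 126 − 100 − 5·(-784) = 3946
  D = 141 − 5·(-784) − 3946 = 115
  G = 242 + 2·115 = 472
Change in G: 472 − 386 = 86

86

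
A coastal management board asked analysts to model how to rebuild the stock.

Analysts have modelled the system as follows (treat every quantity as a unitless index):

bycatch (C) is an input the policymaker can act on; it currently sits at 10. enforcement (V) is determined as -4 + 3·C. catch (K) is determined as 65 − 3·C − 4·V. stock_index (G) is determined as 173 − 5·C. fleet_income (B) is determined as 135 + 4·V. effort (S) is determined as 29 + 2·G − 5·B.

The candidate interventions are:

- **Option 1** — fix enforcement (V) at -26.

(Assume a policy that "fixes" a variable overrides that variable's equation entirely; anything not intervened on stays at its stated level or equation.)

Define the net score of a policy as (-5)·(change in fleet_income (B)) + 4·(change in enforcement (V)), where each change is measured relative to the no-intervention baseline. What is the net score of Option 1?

832

Baseline:
  C = 10
  V = -4 + 3·10 = 26
  B = 135 + 4·26 = 239
Option 1 (V := -26):
  C = 10
  V = -26
  B = 135 + 4·(-26) = 31
ΔB = 31 − 239 = -208; ΔV = -26 − 26 = -52
Score = (-5)·(-208) + 4·(-52) = 832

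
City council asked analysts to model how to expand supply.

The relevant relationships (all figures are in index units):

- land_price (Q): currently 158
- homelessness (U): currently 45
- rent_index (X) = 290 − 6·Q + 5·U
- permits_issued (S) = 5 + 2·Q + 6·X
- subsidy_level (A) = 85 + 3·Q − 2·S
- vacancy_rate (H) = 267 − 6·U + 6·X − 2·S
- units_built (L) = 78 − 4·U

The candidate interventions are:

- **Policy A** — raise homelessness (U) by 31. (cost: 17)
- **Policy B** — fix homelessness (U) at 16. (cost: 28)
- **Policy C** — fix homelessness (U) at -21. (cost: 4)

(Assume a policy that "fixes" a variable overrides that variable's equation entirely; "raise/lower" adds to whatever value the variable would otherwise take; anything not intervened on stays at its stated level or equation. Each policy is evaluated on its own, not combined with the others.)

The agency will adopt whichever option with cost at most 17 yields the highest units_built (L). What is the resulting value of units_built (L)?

Policy A (U + 31):
  U = 45 + 31 = 76
  L = 78 − 4·76 = -226
Policy C (U := -21):
  U = -21
  L = 78 − 4·(-21) = 162
Comparing — Policy A: L=-226, Policy C: L=162. Highest is 162 (Policy C).

162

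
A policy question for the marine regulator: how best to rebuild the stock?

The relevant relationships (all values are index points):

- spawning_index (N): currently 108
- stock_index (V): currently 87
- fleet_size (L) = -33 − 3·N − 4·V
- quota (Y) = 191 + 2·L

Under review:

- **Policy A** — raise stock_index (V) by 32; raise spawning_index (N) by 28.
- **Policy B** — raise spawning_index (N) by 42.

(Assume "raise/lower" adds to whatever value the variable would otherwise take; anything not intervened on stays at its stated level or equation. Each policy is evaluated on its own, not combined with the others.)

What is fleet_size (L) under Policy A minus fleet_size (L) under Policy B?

Policy A (V + 32, N + 28):
  N = 108 + 28 = 136
  V = 87 + 32 = 119
  L = -33 − 3·136 − 4·119 = -917
Policy B (N + 42):
  N = 108 + 42 = 150
  V = 87
  L = -33 − 3·150 − 4·87 = -831
L: -917 − (-831) = -86

-86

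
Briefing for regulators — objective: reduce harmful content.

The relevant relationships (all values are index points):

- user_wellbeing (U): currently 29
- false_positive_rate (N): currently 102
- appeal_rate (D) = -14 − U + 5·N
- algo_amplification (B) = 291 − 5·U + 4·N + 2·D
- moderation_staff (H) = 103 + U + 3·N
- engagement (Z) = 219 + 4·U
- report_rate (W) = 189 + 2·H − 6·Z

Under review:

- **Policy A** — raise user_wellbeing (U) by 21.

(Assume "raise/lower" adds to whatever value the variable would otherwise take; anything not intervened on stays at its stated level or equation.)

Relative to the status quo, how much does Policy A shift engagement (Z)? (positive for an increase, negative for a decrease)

Baseline:
  U = 29
  Z = 219 + 4·29 = 335
Policy A (U + 21):
  U = 29 + 21 = 50
  Z = 219 + 4·50 = 419
Change in Z: 419 − 335 = 84

84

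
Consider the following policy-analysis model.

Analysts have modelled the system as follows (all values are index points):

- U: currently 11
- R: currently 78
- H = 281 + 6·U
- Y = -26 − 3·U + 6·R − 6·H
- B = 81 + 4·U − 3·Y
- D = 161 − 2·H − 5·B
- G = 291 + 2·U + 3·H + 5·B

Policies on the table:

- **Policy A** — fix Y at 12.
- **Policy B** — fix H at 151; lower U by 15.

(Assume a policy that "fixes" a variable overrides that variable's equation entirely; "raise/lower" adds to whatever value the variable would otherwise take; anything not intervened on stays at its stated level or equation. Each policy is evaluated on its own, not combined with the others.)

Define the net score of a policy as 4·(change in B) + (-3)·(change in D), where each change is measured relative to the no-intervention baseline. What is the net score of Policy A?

-96045

Baseline:
  U = 11
  R = 78
  H = 281 + 6·11 = 347
  Y = -26 − 3·11 + 6·78 − 6·347 = -1673
  B = 81 + 4·11 − 3·(-1673) = 5144
  D = 161 − 2·347 − 5·5144 = -26253
Policy A (Y := 12):
  U = 11
  R = 78
  H = 281 + 6·11 = 347
  Y = 12
  B = 81 + 4·11 − 3·12 = 89
  D = 161 − 2·347 − 5·89 = -978
ΔB = 89 − 5144 = -5055; ΔD = -978 − (-26253) = 25275
Score = 4·(-5055) + (-3)·25275 = -96045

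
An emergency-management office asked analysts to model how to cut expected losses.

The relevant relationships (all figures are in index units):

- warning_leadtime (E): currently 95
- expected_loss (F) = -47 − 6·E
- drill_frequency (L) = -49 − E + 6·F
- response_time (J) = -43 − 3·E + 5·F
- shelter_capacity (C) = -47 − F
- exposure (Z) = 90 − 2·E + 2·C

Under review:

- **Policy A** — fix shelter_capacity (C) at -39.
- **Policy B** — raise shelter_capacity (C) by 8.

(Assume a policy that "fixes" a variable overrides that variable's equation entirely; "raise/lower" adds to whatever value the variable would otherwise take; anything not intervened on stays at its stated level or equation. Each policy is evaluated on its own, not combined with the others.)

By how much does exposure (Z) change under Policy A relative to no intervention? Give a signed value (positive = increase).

Baseline:
  E = 95
  F = -47 − 6·95 = -617
  C = -47 − (-617) = 570
  Z = 90 − 2·95 + 2·570 = 1040
Policy A (C := -39):
  E = 95
  F = -47 − 6·95 = -617
  C = -39
  Z = 90 − 2·95 + 2·(-39) = -178
Change in Z: -178 − 1040 = -1218

-1218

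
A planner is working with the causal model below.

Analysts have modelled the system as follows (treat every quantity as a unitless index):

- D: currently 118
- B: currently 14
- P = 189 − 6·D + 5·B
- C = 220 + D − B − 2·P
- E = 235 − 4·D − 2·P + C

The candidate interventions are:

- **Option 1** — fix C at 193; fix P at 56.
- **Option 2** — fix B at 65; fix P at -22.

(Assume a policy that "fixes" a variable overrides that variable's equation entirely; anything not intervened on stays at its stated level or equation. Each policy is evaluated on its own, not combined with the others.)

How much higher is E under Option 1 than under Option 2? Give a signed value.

Option 1 (C := 193, P := 56):
  D = 118
  B = 14
  P = 56
  C = 193
  E = 235 − 4·118 − 2·56 + 193 = -156
Option 2 (B := 65, P := -22):
  D = 118
  B = 65
  P = -22
  C = 220 + 118 − 65 − 2·(-22) = 317
  E = 235 − 4·118 − 2·(-22) + 317 = 124
E: -156 − 124 = -280

-280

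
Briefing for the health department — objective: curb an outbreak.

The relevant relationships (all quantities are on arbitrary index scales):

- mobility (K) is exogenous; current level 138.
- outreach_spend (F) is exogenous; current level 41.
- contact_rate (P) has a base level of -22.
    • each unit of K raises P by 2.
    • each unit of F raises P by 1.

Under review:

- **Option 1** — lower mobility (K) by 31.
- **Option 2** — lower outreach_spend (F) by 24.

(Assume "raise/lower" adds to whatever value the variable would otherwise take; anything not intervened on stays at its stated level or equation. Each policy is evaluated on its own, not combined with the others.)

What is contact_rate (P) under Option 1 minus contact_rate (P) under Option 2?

-38

Option 1 (K − 31):
  K = 138 − 31 = 107
  F = 41
  P = -22 + 2·107 + 41 = 233
Option 2 (F − 24):
  K = 138
  F = 41 − 24 = 17
  P = -22 + 2·138 + 17 = 271
P: 233 − 271 = -38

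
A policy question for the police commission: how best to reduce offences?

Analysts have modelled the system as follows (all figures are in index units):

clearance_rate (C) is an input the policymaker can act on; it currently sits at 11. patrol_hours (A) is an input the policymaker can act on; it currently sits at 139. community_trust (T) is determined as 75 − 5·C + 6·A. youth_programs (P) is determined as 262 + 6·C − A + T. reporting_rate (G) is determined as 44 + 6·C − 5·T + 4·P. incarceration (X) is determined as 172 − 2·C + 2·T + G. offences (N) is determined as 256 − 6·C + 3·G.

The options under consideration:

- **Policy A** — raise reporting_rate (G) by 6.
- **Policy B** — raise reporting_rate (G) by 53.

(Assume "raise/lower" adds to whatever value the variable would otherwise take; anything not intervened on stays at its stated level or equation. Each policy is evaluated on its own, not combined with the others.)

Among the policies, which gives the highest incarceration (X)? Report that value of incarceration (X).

1923

Policy A (G + 6):
  C = 11
  A = 139
  T = 75 − 5·11 + 6·139 = 854
  P = 262 + 6·11 − 139 + 854 = 1043
  G = 44 + 6·11 − 5·854 + 4·1043 (+6 from intervention) = 18
  X = 172 − 2·11 + 2·854 + 18 = 1876
Policy B (G + 53):
  C = 11
  A = 139
  T = 75 − 5·11 + 6·139 = 854
  P = 262 + 6·11 − 139 + 854 = 1043
  G = 44 + 6·11 − 5·854 + 4·1043 (+53 from intervention) = 65
  X = 172 − 2·11 + 2·854 + 65 = 1923
Comparing — Policy A: X=1876, Policy B: X=1923. Highest is 1923 (Policy B).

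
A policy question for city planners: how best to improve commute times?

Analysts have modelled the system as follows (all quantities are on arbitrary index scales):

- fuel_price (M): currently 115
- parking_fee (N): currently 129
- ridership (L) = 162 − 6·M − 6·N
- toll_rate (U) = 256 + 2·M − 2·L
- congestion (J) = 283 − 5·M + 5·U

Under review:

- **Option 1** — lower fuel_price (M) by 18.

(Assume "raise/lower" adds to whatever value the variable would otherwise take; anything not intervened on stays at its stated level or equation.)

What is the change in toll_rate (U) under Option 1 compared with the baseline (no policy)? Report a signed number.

Baseline:
  M = 115
  N = 129
  L = 162 − 6·115 − 6·129 = -1302
  U = 256 + 2·115 − 2·(-1302) = 3090
Option 1 (M − 18):
  M = 115 − 18 = 97
  N = 129
  L = 162 − 6·97 − 6·129 = -1194
  U = 256 + 2·97 − 2·(-1194) = 2838
Change in U: 2838 − 3090 = -252

-252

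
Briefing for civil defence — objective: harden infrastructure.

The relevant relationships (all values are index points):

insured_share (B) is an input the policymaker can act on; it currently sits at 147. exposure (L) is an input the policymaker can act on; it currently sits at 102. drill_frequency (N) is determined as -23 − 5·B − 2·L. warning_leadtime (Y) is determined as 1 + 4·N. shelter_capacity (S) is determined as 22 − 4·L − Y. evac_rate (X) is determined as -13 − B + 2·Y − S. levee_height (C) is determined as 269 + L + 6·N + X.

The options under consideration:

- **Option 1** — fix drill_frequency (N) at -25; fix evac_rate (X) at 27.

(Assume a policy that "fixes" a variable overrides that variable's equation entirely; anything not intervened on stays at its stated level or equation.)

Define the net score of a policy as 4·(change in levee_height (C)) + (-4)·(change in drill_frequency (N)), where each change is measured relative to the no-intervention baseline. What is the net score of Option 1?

64108

Baseline:
  B = 147
  L = 102
  N = -23 − 5·147 − 2·102 = -962
  Y = 1 + 4·(-962) = -3847
  S = 22 − 4·102 − (-3847) = 3461
  X = -13 − 147 + 2·(-3847) − 3461 = -11315
  C = 269 + 102 + 6·(-962) + (-11315) = -16716
Option 1 (N := -25, X := 27):
  B = 147
  L = 102
  N = -25
  Y = 1 + 4·(-25) = -99
  S = 22 − 4·102 − (-99) = -287
  X = 27
  C = 269 + 102 + 6·(-25) + 27 = 248
ΔC = 248 − (-16716) = 16964; ΔN = -25 − (-962) = 937
Score = 4·16964 + (-4)·937 = 64108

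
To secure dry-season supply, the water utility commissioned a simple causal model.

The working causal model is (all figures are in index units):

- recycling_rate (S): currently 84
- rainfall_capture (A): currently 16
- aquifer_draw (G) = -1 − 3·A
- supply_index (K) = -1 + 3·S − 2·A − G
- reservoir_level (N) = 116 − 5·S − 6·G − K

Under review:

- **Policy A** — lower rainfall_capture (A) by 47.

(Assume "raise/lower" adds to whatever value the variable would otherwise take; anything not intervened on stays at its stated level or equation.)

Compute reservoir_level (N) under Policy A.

Policy A (A − 47):
  S = 84
  A = 16 − 47 = -31
  G = -1 − 3·(-31) = 92
  K = -1 + 3·84 − 2·(-31) − 92 = 221
  N = 116 − 5·84 − 6·92 − 221 = -1077

-1077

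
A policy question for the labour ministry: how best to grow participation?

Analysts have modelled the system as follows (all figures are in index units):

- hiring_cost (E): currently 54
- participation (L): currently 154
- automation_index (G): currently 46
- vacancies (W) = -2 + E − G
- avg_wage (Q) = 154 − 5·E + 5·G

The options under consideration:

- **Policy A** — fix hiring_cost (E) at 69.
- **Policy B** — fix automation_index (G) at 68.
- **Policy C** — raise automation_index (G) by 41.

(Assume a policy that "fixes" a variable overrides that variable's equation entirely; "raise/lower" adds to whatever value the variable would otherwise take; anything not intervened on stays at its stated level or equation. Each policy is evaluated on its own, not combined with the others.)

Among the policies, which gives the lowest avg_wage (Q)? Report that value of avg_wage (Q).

39

Policy A (E := 69):
  E = 69
  G = 46
  Q = 154 − 5·69 + 5·46 = 39
Policy B (G := 68):
  E = 54
  G = 68
  Q = 154 − 5·54 + 5·68 = 224
Policy C (G + 41):
  E = 54
  G = 46 + 41 = 87
  Q = 154 − 5·54 + 5·87 = 319
Comparing — Policy A: Q=39, Policy B: Q=224, Policy C: Q=319. Lowest is 39 (Policy A).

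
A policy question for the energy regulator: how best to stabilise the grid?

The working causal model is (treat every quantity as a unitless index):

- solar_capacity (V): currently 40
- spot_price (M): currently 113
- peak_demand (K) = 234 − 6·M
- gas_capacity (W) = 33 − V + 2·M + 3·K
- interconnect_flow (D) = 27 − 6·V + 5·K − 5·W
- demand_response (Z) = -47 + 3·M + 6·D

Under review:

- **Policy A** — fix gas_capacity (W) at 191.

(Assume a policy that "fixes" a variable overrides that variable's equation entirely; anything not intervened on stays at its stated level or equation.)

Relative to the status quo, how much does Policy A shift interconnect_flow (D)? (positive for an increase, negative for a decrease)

-6520

Baseline:
  V = 40
  M = 113
  K = 234 − 6·113 = -444
  W = 33 − 40 + 2·113 + 3·(-444) = -1113
  D = 27 − 6·40 + 5·(-444) − 5·(-1113) = 3132
Policy A (W := 191):
  V = 40
  M = 113
  K = 234 − 6·113 = -444
  W = 191
  D = 27 − 6·40 + 5·(-444) − 5·191 = -3388
Change in D: -3388 − 3132 = -6520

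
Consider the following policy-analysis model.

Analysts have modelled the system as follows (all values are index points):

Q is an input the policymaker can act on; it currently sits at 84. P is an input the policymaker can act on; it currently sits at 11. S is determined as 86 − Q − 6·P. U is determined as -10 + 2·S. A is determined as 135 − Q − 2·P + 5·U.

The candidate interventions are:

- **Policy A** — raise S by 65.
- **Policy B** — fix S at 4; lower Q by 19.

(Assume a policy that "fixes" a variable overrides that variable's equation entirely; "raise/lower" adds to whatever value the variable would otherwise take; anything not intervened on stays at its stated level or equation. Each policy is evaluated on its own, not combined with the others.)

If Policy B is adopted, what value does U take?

-2

Policy B (S := 4, Q − 19):
  Q = 84 − 19 = 65
  P = 11
  S = 4
  U = -10 + 2·4 = -2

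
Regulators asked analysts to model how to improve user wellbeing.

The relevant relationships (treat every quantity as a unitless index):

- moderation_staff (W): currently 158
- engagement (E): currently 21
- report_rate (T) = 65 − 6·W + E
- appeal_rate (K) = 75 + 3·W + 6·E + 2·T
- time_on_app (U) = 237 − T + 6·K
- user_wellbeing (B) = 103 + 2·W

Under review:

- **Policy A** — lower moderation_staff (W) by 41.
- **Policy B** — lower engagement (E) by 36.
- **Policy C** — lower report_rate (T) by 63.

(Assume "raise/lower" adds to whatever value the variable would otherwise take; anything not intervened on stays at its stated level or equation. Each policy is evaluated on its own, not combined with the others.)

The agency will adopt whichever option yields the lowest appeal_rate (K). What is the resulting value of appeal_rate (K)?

Policy A (W − 41):
  W = 158 − 41 = 117
  E = 21
  T = 65 − 6·117 + 21 = -616
  K = 75 + 3·117 + 6·21 + 2·(-616) = -680
Policy B (E − 36):
  W = 158
  E = 21 − 36 = -15
  T = 65 − 6·158 + (-15) = -898
  K = 75 + 3·158 + 6·(-15) + 2·(-898) = -1337
Policy C (T − 63):
  W = 158
  E = 21
  T = 65 − 6·158 + 21 (−63 from intervention) = -925
  K = 75 + 3·158 + 6·21 + 2·(-925) = -1175
Comparing — Policy A: K=-680, Policy B: K=-1337, Policy C: K=-1175. Lowest is -1337 (Policy B).

-1337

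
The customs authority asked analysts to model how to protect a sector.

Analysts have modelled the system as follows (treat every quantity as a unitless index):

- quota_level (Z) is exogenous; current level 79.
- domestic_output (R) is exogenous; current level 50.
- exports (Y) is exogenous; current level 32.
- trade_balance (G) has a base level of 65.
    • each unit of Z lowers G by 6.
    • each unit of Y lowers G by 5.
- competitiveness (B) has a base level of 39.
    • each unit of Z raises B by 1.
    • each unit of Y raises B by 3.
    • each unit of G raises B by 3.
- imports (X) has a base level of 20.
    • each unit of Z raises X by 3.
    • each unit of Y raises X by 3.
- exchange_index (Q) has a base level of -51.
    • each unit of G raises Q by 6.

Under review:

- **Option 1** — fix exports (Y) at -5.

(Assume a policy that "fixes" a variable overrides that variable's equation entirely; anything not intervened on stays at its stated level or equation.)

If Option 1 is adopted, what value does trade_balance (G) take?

-384

Option 1 (Y := -5):
  Z = 79
  Y = -5
  G = 65 − 6·79 − 5·(-5) = -384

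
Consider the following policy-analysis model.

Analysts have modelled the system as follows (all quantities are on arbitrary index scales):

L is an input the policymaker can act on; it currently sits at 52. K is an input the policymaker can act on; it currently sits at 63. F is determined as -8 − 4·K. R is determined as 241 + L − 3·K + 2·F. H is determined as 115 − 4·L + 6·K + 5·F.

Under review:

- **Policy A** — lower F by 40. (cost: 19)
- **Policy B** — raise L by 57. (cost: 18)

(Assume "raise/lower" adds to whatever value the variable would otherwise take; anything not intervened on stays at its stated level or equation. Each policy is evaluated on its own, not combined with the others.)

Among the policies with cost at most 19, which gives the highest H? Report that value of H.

-1215

Policy A (F − 40):
  L = 52
  K = 63
  F = -8 − 4·63 (−40 from intervention) = -300
  H = 115 − 4·52 + 6·63 + 5·(-300) = -1215
Policy B (L + 57):
  L = 52 + 57 = 109
  K = 63
  F = -8 − 4·63 = -260
  H = 115 − 4·109 + 6·63 + 5·(-260) = -1243
Comparing — Policy A: H=-1215, Policy B: H=-1243. Highest is -1215 (Policy A).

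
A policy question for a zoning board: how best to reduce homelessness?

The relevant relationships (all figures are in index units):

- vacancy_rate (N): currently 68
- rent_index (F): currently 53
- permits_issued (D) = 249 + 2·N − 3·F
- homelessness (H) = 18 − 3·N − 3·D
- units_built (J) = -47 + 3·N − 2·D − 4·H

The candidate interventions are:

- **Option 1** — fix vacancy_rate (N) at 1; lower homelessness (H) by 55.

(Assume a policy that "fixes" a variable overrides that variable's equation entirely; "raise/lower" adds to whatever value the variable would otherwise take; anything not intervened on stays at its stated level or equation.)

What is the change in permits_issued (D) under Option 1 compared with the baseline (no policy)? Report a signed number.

-134

Baseline:
  N = 68
  F = 53
  D = 249 + 2·68 − 3·53 = 226
Option 1 (N := 1, H − 55):
  N = 1
  F = 53
  D = 249 + 2·1 − 3·53 = 92
Change in D: 92 − 226 = -134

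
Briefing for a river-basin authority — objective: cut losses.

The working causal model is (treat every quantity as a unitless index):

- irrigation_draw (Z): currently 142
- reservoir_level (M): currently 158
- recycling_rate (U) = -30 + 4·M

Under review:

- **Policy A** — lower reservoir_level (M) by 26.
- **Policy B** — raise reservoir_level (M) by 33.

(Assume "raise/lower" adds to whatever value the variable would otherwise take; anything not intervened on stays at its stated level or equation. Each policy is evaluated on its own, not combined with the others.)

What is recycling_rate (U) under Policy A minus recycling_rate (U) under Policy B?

Policy A (M − 26):
  M = 158 − 26 = 132
  U = -30 + 4·132 = 498
Policy B (M + 33):
  M = 158 + 33 = 191
  U = -30 + 4·191 = 734
U: 498 − 734 = -236

-236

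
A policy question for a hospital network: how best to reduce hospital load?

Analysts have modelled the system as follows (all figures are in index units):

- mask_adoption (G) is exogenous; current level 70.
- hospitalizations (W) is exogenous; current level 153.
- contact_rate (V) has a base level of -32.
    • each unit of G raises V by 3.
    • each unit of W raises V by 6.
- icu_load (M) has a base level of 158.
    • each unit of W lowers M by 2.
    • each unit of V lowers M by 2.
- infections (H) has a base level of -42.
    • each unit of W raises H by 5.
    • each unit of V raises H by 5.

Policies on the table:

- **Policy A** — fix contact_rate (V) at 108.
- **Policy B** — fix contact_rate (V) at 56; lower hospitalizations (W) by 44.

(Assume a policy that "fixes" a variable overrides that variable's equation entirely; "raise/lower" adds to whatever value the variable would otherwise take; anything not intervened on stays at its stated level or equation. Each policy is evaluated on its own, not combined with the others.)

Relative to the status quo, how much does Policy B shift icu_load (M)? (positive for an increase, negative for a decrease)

2168

Baseline:
  G = 70
  W = 153
  V = -32 + 3·70 + 6·153 = 1096
  M = 158 − 2·153 − 2·1096 = -2340
Policy B (V := 56, W − 44):
  G = 70
  W = 153 − 44 = 109
  V = 56
  M = 158 − 2·109 − 2·56 = -172
Change in M: -172 − (-2340) = 2168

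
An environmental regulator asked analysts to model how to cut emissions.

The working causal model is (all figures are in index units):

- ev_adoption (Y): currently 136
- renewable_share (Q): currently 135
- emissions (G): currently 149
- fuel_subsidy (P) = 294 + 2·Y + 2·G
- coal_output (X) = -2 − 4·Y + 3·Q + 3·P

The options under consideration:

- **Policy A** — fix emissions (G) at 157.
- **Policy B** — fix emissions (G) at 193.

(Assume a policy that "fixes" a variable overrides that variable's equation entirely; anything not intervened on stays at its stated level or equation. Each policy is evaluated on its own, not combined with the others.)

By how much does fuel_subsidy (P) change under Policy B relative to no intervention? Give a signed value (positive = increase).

88

Baseline:
  Y = 136
  G = 149
  P = 294 + 2·136 + 2·149 = 864
Policy B (G := 193):
  Y = 136
  G = 193
  P = 294 + 2·136 + 2·193 = 952
Change in P: 952 − 864 = 88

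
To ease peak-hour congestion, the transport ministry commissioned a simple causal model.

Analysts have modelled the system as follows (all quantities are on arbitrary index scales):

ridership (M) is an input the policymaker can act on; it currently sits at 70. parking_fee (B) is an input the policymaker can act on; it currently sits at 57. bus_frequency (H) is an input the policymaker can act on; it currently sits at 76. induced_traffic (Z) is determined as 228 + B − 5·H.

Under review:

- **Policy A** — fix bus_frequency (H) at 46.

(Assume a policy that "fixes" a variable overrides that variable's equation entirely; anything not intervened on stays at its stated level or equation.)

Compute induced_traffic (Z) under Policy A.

55

Policy A (H := 46):
  B = 57
  H = 46
  Z = 228 + 57 − 5·46 = 55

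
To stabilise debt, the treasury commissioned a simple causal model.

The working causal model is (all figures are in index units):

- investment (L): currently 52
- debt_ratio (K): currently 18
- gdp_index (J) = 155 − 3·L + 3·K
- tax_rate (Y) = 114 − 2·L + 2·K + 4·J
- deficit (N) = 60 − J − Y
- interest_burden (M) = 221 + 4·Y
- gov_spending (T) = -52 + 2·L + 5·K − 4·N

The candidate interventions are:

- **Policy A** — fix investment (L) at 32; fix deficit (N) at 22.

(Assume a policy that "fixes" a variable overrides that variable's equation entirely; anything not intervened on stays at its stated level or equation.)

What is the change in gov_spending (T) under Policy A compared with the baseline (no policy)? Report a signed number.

-1132

Baseline:
  L = 52
  K = 18
  J = 155 − 3·52 + 3·18 = 53
  Y = 114 − 2·52 + 2·18 + 4·53 = 258
  N = 60 − 53 − 258 = -251
  T = -52 + 2·52 + 5·18 − 4·(-251) = 1146
Policy A (L := 32, N := 22):
  L = 32
  K = 18
  J = 155 − 3·32 + 3·18 = 113
  Y = 114 − 2·32 + 2·18 + 4·113 = 538
  N = 22
  T = -52 + 2·32 + 5·18 − 4·22 = 14
Change in T: 14 − 1146 = -1132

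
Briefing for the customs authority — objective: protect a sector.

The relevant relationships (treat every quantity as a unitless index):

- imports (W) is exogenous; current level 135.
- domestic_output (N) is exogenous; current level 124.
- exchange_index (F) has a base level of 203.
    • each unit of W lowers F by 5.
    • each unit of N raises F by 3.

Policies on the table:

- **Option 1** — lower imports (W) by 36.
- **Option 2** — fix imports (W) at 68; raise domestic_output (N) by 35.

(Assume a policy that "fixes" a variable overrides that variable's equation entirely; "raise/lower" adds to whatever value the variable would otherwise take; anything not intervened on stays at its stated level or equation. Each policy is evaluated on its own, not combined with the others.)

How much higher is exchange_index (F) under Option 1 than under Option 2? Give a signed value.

Option 1 (W − 36):
  W = 135 − 36 = 99
  N = 124
  F = 203 − 5·99 + 3·124 = 80
Option 2 (W := 68, N + 35):
  W = 68
  N = 124 + 35 = 159
  F = 203 − 5·68 + 3·159 = 340
F: 80 − 340 = -260

-260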